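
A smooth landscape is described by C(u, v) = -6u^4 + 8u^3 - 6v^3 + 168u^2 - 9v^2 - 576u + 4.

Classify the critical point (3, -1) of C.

saddle point

The mixed partial ∂²C/∂u∂v is 0, so the Hessian at any point is diag(C_uu, C_vv) = diag(24(-3u^2 + 2u + 14), -18(2v + 1)).
At (3, -1): H = diag(-168, 18).
The eigenvalues have opposite signs, so H is indefinite: a saddle point.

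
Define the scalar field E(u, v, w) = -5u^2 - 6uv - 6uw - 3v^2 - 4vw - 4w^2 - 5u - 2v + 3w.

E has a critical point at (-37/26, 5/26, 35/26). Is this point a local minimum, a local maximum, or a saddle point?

The Hessian is constant: H = [[-10, -6, -6], [-6, -6, -4], [-6, -4, -8]].
Leading principal minors: Δ₁ = -10, Δ₂ = 24, Δ₃ = -104.
The minors alternate sign starting negative (−, +, −), so H is negative definite: a local maximum.

local maximum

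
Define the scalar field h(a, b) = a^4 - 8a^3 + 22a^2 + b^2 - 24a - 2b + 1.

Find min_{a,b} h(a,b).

h(a,b) separates as P(a) + Q(b) + 1, so its minimum is min P + min Q + 1.
P'(a) = 4(a - 3)(a - 2)(a - 1) vanishes at a ∈ {1, 2, 3}; Q'(b) = 2b - 2 vanishes at b ∈ {1}.
Local minima of P (where P''>0): P(1)=-9, P(3)=-9. Local minima of Q: Q(1)=-1.
So the global minimum of h is P(1) + Q(1) + 1 = -9 − 1 + 1 = -9, attained at (1, 1).

-9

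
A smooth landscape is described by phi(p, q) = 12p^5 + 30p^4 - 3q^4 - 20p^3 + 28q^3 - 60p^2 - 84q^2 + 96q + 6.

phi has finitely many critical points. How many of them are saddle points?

phi separates as a function of p plus a function of q, so ∇phi=0 decouples.
∂phi/∂p = 60p(p - 1)(p + 1)(p + 2) = 0 at p ∈ {-2, -1, 0, 1}; ∂phi/∂q = -12(q - 4)(q - 2)(q - 1) = 0 at q ∈ {1, 2, 4}.
The Hessian is diagonal: diag(phi_pp, phi_qq). Second derivatives: phi_pp(-2)=-360, phi_pp(-1)=120, phi_pp(0)=-120, phi_pp(1)=360; phi_qq(1)=-36, phi_qq(2)=24, phi_qq(4)=-72.
Saddle points occur where the two diagonal entries have opposite signs: (-2, 2), (-1, 1), (-1, 4), (0, 2), (1, 1), (1, 4). Count: 6.

6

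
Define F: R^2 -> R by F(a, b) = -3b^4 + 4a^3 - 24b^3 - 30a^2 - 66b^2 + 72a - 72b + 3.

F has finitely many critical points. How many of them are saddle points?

F separates as a function of a plus a function of b, so ∇F=0 decouples.
∂F/∂a = 12(a - 3)(a - 2) = 0 at a ∈ {2, 3}; ∂F/∂b = -12(b + 1)(b + 2)(b + 3) = 0 at b ∈ {-3, -2, -1}.
The Hessian is diagonal: diag(F_aa, F_bb). Second derivatives: F_aa(2)=-12, F_aa(3)=12; F_bb(-3)=-24, F_bb(-2)=12, F_bb(-1)=-24.
Saddle points occur where the two diagonal entries have opposite signs: (2, -2), (3, -3), (3, -1). Count: 3.

3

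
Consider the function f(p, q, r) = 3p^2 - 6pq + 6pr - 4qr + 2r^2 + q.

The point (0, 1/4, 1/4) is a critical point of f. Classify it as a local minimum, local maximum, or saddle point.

saddle point

The Hessian is constant: H = [[6, -6, 6], [-6, 0, -4], [6, -4, 4]].
Leading principal minors: Δ₁ = 6, Δ₂ = -36, Δ₃ = 48.
The minors fit neither the all-positive nor the alternating-sign pattern, so H is indefinite: a saddle point.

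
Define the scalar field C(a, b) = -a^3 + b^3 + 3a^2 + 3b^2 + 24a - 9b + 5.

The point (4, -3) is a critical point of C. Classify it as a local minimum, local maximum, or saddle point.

The mixed partial ∂²C/∂a∂b is 0, so the Hessian at any point is diag(C_aa, C_bb) = diag(6(-a + 1), 6(b + 1)).
At (4, -3): H = diag(-18, -12).
Both eigenvalues are negative, so H is negative definite: a local maximum.

local maximum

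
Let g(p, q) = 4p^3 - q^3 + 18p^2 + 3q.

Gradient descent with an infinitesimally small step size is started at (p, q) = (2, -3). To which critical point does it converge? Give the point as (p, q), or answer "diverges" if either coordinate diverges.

g is separable, so gradient descent decouples: p follows -∂g/∂p, q follows -∂g/∂q.
∂g/∂p = 12p(p + 3); at p=2 this is 120, so p decreases.
∂g/∂q = -3(q - 1)(q + 1); at q=-3 this is -24, so q increases.
p converges to its nearest critical value 0 (a local min of the p-part); q converges to -1. The iterate converges to (0, -1).

(0, -1)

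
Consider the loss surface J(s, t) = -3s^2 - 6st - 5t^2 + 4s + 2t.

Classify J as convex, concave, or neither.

concave

J is quadratic, so its Hessian is the constant matrix H = [[-6, -6], [-6, -10]].
det(H) = 24, tr(H) = -16.
det(H) > 0 and tr(H) < 0, so H is negative definite everywhere: concave.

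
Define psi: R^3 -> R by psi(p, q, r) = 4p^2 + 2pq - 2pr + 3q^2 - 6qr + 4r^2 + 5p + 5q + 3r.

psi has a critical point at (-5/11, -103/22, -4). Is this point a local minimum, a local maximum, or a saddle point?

local minimum

The Hessian is constant: H = [[8, 2, -2], [2, 6, -6], [-2, -6, 8]].
Leading principal minors: Δ₁ = 8, Δ₂ = 44, Δ₃ = 88.
All leading minors are positive, so H is positive definite: a local minimum.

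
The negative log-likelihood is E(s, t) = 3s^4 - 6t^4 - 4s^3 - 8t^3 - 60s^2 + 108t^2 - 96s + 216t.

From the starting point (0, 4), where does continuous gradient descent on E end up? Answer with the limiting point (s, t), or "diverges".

E is separable, so gradient descent decouples: s follows -∂E/∂s, t follows -∂E/∂t.
∂E/∂s = 12(s - 4)(s + 1)(s + 2); at s=0 this is -96, so s increases.
∂E/∂t = -24(t - 3)(t + 1)(t + 3); at t=4 this is -840, so t increases.
The t-coordinate has no critical point in that direction and runs off to infinity.

diverges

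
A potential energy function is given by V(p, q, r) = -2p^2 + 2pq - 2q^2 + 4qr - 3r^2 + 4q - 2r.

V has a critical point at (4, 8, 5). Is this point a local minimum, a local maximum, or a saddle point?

The Hessian is constant: H = [[-4, 2, 0], [2, -4, 4], [0, 4, -6]].
Leading principal minors: Δ₁ = -4, Δ₂ = 12, Δ₃ = -8.
The minors alternate sign starting negative (−, +, −), so H is negative definite: a local maximum.

local maximum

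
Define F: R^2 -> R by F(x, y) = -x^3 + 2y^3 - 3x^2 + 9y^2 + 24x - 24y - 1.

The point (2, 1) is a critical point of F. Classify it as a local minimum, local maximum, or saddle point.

saddle point

The mixed partial ∂²F/∂x∂y is 0, so the Hessian at any point is diag(F_xx, F_yy) = diag(-6(x + 1), 6(2y + 3)).
At (2, 1): H = diag(-18, 30).
The eigenvalues have opposite signs, so H is indefinite: a saddle point.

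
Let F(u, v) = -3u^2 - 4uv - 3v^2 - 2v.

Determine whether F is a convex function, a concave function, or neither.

concave

F is quadratic, so its Hessian is the constant matrix H = [[-6, -4], [-4, -6]].
det(H) = 20, tr(H) = -12.
det(H) > 0 and tr(H) < 0, so H is negative definite everywhere: concave.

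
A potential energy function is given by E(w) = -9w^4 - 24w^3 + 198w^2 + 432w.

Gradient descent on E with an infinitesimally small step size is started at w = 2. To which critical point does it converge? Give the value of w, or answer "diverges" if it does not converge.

E'(w) = -36(w - 3)(w + 1)(w + 4), so E'(2) = 648.
Gradient descent moves in the -E' direction, i.e. w is decreasing.
The nearest critical point in that direction is w = -1, where E'' = 432 > 0 (a local minimum). The iterate converges there.

-1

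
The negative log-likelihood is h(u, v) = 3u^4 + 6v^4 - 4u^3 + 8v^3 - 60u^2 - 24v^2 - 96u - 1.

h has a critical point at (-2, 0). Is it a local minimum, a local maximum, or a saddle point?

saddle point

The mixed partial ∂²h/∂u∂v is 0, so the Hessian at any point is diag(h_uu, h_vv) = diag(12(3u^2 - 2u - 10), 24(3v^2 + 2v - 2)).
At (-2, 0): H = diag(72, -48).
The eigenvalues have opposite signs, so H is indefinite: a saddle point.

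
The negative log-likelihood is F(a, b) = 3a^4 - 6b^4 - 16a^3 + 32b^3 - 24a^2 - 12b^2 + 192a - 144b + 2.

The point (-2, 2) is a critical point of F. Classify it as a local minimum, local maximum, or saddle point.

The mixed partial ∂²F/∂a∂b is 0, so the Hessian at any point is diag(F_aa, F_bb) = diag(12(3a^2 - 8a - 4), 24(-3b^2 + 8b - 1)).
At (-2, 2): H = diag(288, 72).
Both eigenvalues are positive, so H is positive definite: a local minimum.

local minimum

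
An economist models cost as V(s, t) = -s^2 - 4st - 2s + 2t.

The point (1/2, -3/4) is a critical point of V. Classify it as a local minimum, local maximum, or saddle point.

saddle point

The Hessian of V is constant: H = [[-2, -4], [-4, 0]].
det(H) = (-2)·0 − (-4)² = -16.
Since det(H) < 0, H is indefinite and the critical point is a saddle point.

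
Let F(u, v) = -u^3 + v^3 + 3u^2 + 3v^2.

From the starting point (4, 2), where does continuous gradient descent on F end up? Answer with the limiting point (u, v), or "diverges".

F is separable, so gradient descent decouples: u follows -∂F/∂u, v follows -∂F/∂v.
∂F/∂u = -3u(u - 2); at u=4 this is -24, so u increases.
∂F/∂v = 3v(v + 2); at v=2 this is 24, so v decreases.
The u-coordinate has no critical point in that direction and runs off to infinity.

diverges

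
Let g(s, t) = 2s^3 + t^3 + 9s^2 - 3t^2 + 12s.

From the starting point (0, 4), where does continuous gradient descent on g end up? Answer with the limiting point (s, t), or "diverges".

(-1, 2)

g is separable, so gradient descent decouples: s follows -∂g/∂s, t follows -∂g/∂t.
∂g/∂s = 6(s + 1)(s + 2); at s=0 this is 12, so s decreases.
∂g/∂t = 3t(t - 2); at t=4 this is 24, so t decreases.
s converges to its nearest critical value -1 (a local min of the s-part); t converges to 2. The iterate converges to (-1, 2).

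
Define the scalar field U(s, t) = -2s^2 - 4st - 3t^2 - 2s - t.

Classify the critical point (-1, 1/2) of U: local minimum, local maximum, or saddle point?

The Hessian of U is constant: H = [[-4, -4], [-4, -6]].
det(H) = (-4)·(-6) − (-4)² = 8.
det(H) > 0 and tr(H) = -10 < 0, so H is negative definite and the point is a local maximum.

local maximum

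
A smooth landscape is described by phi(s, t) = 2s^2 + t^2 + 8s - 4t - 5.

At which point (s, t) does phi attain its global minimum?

(-2, 2)

phi(s,t) separates as P(s) + Q(t) − 5, so its minimum is min P + min Q − 5.
P'(s) = 4s + 8 vanishes at s ∈ {-2}; Q'(t) = 2(t - 2) vanishes at t ∈ {2}.
Local minima of P (where P''>0): P(-2)=-8. Local minima of Q: Q(2)=-4.
So the global minimum of phi is P(-2) + Q(2) − 5 = -8 − 4 − 5 = -17, attained at (-2, 2).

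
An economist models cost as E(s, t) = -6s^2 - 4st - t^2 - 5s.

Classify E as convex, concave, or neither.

concave

E is quadratic, so its Hessian is the constant matrix H = [[-12, -4], [-4, -2]].
det(H) = 8, tr(H) = -14.
det(H) > 0 and tr(H) < 0, so H is negative definite everywhere: concave.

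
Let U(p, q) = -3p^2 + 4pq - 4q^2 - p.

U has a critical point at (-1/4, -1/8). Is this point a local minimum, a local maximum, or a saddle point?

The Hessian of U is constant: H = [[-6, 4], [4, -8]].
det(H) = (-6)·(-8) − 4² = 32.
det(H) > 0 and tr(H) = -14 < 0, so H is negative definite and the point is a local maximum.

local maximum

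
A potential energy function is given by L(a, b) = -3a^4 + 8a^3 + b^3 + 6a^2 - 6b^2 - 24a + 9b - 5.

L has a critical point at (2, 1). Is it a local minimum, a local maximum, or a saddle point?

The mixed partial ∂²L/∂a∂b is 0, so the Hessian at any point is diag(L_aa, L_bb) = diag(12(-3a^2 + 4a + 1), 6(b - 2)).
At (2, 1): H = diag(-36, -6).
Both eigenvalues are negative, so H is negative definite: a local maximum.

local maximum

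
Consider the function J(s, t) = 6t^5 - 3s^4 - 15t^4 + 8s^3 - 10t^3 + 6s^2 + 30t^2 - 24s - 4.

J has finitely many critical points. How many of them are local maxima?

4

J separates as a function of s plus a function of t, so ∇J=0 decouples.
∂J/∂s = -12(s - 2)(s - 1)(s + 1) = 0 at s ∈ {-1, 1, 2}; ∂J/∂t = 30t(t - 2)(t - 1)(t + 1) = 0 at t ∈ {-1, 0, 1, 2}.
The Hessian is diagonal: diag(J_ss, J_tt). Second derivatives: J_ss(-1)=-72, J_ss(1)=24, J_ss(2)=-36; J_tt(-1)=-180, J_tt(0)=60, J_tt(1)=-60, J_tt(2)=180.
Local maxima occur where both diagonal entries negative: (-1, -1), (-1, 1), (2, -1), (2, 1). Count: 4.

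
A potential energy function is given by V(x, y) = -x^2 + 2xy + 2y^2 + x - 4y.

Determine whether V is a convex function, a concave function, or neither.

neither

V is quadratic, so its Hessian is the constant matrix H = [[-2, 2], [2, 4]].
det(H) = -12, tr(H) = 2.
det(H) < 0, so H is indefinite: neither convex nor concave.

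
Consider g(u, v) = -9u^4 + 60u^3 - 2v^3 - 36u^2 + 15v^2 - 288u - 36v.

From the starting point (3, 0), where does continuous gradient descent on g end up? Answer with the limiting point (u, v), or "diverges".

(2, 2)

g is separable, so gradient descent decouples: u follows -∂g/∂u, v follows -∂g/∂v.
∂g/∂u = -36(u - 4)(u - 2)(u + 1); at u=3 this is 144, so u decreases.
∂g/∂v = -6(v - 3)(v - 2); at v=0 this is -36, so v increases.
u converges to its nearest critical value 2 (a local min of the u-part); v converges to 2. The iterate converges to (2, 2).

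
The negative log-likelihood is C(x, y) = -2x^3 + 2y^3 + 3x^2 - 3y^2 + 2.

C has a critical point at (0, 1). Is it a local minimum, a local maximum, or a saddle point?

local minimum

The mixed partial ∂²C/∂x∂y is 0, so the Hessian at any point is diag(C_xx, C_yy) = diag(6(-2x + 1), 6(2y - 1)).
At (0, 1): H = diag(6, 6).
Both eigenvalues are positive, so H is positive definite: a local minimum.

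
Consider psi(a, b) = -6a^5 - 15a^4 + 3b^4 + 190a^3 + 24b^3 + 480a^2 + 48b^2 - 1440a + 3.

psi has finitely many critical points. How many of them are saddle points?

6

psi separates as a function of a plus a function of b, so ∇psi=0 decouples.
∂psi/∂a = -30(a - 4)(a - 1)(a + 3)(a + 4) = 0 at a ∈ {-4, -3, 1, 4}; ∂psi/∂b = 12b(b + 2)(b + 4) = 0 at b ∈ {-4, -2, 0}.
The Hessian is diagonal: diag(psi_aa, psi_bb). Second derivatives: psi_aa(-4)=1200, psi_aa(-3)=-840, psi_aa(1)=1800, psi_aa(4)=-5040; psi_bb(-4)=96, psi_bb(-2)=-48, psi_bb(0)=96.
Saddle points occur where the two diagonal entries have opposite signs: (-4, -2), (-3, -4), (-3, 0), (1, -2), (4, -4), (4, 0). Count: 6.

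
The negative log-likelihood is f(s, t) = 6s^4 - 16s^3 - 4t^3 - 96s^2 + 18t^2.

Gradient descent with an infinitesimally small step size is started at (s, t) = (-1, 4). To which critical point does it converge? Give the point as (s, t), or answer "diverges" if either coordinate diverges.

diverges

f is separable, so gradient descent decouples: s follows -∂f/∂s, t follows -∂f/∂t.
∂f/∂s = 24s(s - 4)(s + 2); at s=-1 this is 120, so s decreases.
∂f/∂t = -12t(t - 3); at t=4 this is -48, so t increases.
The t-coordinate has no critical point in that direction and runs off to infinity.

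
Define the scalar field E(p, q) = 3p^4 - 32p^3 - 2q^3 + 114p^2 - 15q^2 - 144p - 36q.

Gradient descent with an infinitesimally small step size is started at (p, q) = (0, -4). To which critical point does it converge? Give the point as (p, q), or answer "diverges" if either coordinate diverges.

(1, -3)

E is separable, so gradient descent decouples: p follows -∂E/∂p, q follows -∂E/∂q.
∂E/∂p = 12(p - 4)(p - 3)(p - 1); at p=0 this is -144, so p increases.
∂E/∂q = -6(q + 2)(q + 3); at q=-4 this is -12, so q increases.
p converges to its nearest critical value 1 (a local min of the p-part); q converges to -3. The iterate converges to (1, -3).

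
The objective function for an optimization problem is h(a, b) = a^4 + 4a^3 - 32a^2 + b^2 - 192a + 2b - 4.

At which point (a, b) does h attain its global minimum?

h(a,b) separates as P(a) + Q(b) − 4, so its minimum is min P + min Q − 4.
P'(a) = 4(a - 4)(a + 3)(a + 4) vanishes at a ∈ {-4, -3, 4}; Q'(b) = 2b + 2 vanishes at b ∈ {-1}.
Local minima of P (where P''>0): P(-4)=256, P(4)=-768. Local minima of Q: Q(-1)=-1.
So the global minimum of h is P(4) + Q(-1) − 4 = -768 − 1 − 4 = -773, attained at (4, -1).

(4, -1)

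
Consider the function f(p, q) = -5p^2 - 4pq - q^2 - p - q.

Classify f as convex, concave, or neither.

f is quadratic, so its Hessian is the constant matrix H = [[-10, -4], [-4, -2]].
det(H) = 4, tr(H) = -12.
det(H) > 0 and tr(H) < 0, so H is negative definite everywhere: concave.

concave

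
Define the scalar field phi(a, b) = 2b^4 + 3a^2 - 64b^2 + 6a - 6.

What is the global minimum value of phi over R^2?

phi(a,b) separates as P(a) + Q(b) − 6, so its minimum is min P + min Q − 6.
P'(a) = 6a + 6 vanishes at a ∈ {-1}; Q'(b) = 8b(b - 4)(b + 4) vanishes at b ∈ {-4, 0, 4}.
Local minima of P (where P''>0): P(-1)=-3. Local minima of Q: Q(-4)=-512, Q(4)=-512.
So the global minimum of phi is P(-1) + Q(-4) − 6 = -3 − 512 − 6 = -521, attained at (-1, -4).

-521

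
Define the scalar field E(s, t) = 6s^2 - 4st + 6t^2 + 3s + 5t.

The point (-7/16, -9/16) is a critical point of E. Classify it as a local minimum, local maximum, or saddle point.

The Hessian of E is constant: H = [[12, -4], [-4, 12]].
det(H) = 12·12 − (-4)² = 128.
det(H) > 0 and tr(H) = 24 > 0, so H is positive definite and the point is a local minimum.

local minimum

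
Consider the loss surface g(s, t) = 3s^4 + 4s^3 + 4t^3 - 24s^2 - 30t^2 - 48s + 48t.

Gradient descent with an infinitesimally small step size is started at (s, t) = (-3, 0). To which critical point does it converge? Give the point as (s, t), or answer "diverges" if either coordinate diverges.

g is separable, so gradient descent decouples: s follows -∂g/∂s, t follows -∂g/∂t.
∂g/∂s = 12(s - 2)(s + 1)(s + 2); at s=-3 this is -120, so s increases.
∂g/∂t = 12(t - 4)(t - 1); at t=0 this is 48, so t decreases.
The t-coordinate has no critical point in that direction and runs off to infinity.

diverges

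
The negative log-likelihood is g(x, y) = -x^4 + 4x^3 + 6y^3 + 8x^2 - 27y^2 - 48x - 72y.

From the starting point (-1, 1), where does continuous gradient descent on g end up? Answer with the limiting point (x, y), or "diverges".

g is separable, so gradient descent decouples: x follows -∂g/∂x, y follows -∂g/∂y.
∂g/∂x = -4(x - 3)(x - 2)(x + 2); at x=-1 this is -48, so x increases.
∂g/∂y = 18(y - 4)(y + 1); at y=1 this is -108, so y increases.
x converges to its nearest critical value 2 (a local min of the x-part); y converges to 4. The iterate converges to (2, 4).

(2, 4)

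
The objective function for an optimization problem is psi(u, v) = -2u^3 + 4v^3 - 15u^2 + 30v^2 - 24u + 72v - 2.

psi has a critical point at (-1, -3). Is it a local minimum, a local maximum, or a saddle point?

The mixed partial ∂²psi/∂u∂v is 0, so the Hessian at any point is diag(psi_uu, psi_vv) = diag(-6(2u + 5), 12(2v + 5)).
At (-1, -3): H = diag(-18, -12).
Both eigenvalues are negative, so H is negative definite: a local maximum.

local maximum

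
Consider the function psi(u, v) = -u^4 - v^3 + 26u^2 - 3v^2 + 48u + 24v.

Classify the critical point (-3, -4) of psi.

saddle point

The mixed partial ∂²psi/∂u∂v is 0, so the Hessian at any point is diag(psi_uu, psi_vv) = diag(4(-3u^2 + 13), -6(v + 1)).
At (-3, -4): H = diag(-56, 18).
The eigenvalues have opposite signs, so H is indefinite: a saddle point.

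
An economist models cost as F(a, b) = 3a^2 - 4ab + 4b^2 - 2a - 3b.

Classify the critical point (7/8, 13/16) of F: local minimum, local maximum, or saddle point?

local minimum

The Hessian of F is constant: H = [[6, -4], [-4, 8]].
det(H) = 6·8 − (-4)² = 32.
det(H) > 0 and tr(H) = 14 > 0, so H is positive definite and the point is a local minimum.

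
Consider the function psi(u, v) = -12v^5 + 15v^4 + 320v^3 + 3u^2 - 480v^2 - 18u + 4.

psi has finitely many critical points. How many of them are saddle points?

2

psi separates as a function of u plus a function of v, so ∇psi=0 decouples.
∂psi/∂u = 6(u - 3) = 0 at u ∈ {3}; ∂psi/∂v = -60v(v - 4)(v - 1)(v + 4) = 0 at v ∈ {-4, 0, 1, 4}.
The Hessian is diagonal: diag(psi_uu, psi_vv). Second derivatives: psi_uu(3)=6; psi_vv(-4)=9600, psi_vv(0)=-960, psi_vv(1)=900, psi_vv(4)=-5760.
Saddle points occur where the two diagonal entries have opposite signs: (3, 0), (3, 4). Count: 2.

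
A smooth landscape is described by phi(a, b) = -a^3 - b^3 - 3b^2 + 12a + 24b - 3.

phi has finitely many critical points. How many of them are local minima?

1

phi separates as a function of a plus a function of b, so ∇phi=0 decouples.
∂phi/∂a = -3(a - 2)(a + 2) = 0 at a ∈ {-2, 2}; ∂phi/∂b = -3(b - 2)(b + 4) = 0 at b ∈ {-4, 2}.
The Hessian is diagonal: diag(phi_aa, phi_bb). Second derivatives: phi_aa(-2)=12, phi_aa(2)=-12; phi_bb(-4)=18, phi_bb(2)=-18.
Local minima occur where both diagonal entries positive: (-2, -4). Count: 1.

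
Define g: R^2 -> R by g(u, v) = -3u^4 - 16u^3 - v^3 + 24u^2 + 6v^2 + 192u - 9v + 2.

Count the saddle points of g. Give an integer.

3

g separates as a function of u plus a function of v, so ∇g=0 decouples.
∂g/∂u = -12(u - 2)(u + 2)(u + 4) = 0 at u ∈ {-4, -2, 2}; ∂g/∂v = -3(v - 3)(v - 1) = 0 at v ∈ {1, 3}.
The Hessian is diagonal: diag(g_uu, g_vv). Second derivatives: g_uu(-4)=-144, g_uu(-2)=96, g_uu(2)=-288; g_vv(1)=6, g_vv(3)=-6.
Saddle points occur where the two diagonal entries have opposite signs: (-4, 1), (-2, 3), (2, 1). Count: 3.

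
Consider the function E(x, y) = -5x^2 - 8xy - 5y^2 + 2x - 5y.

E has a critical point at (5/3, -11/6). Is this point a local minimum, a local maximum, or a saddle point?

local maximum

The Hessian of E is constant: H = [[-10, -8], [-8, -10]].
det(H) = (-10)·(-10) − (-8)² = 36.
det(H) > 0 and tr(H) = -20 < 0, so H is negative definite and the point is a local maximum.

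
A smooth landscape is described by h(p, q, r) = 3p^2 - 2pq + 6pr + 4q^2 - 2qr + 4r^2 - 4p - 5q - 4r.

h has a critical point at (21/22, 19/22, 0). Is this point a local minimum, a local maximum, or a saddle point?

The Hessian is constant: H = [[6, -2, 6], [-2, 8, -2], [6, -2, 8]].
Leading principal minors: Δ₁ = 6, Δ₂ = 44, Δ₃ = 88.
All leading minors are positive, so H is positive definite: a local minimum.

local minimum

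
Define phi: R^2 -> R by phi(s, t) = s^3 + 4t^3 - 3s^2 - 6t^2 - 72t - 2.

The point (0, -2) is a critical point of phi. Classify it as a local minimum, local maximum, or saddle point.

The mixed partial ∂²phi/∂s∂t is 0, so the Hessian at any point is diag(phi_ss, phi_tt) = diag(6(s - 1), 12(2t - 1)).
At (0, -2): H = diag(-6, -60).
Both eigenvalues are negative, so H is negative definite: a local maximum.

local maximum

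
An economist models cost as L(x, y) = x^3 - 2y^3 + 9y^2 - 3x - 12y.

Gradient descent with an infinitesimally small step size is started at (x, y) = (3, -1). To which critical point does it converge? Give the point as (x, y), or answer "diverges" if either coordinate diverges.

L is separable, so gradient descent decouples: x follows -∂L/∂x, y follows -∂L/∂y.
∂L/∂x = 3(x - 1)(x + 1); at x=3 this is 24, so x decreases.
∂L/∂y = -6(y - 2)(y - 1); at y=-1 this is -36, so y increases.
x converges to its nearest critical value 1 (a local min of the x-part); y converges to 1. The iterate converges to (1, 1).

(1, 1)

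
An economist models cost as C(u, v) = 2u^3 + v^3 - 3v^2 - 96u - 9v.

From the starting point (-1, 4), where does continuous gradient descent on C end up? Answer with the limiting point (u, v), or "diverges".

C is separable, so gradient descent decouples: u follows -∂C/∂u, v follows -∂C/∂v.
∂C/∂u = 6(u - 4)(u + 4); at u=-1 this is -90, so u increases.
∂C/∂v = 3(v - 3)(v + 1); at v=4 this is 15, so v decreases.
u converges to its nearest critical value 4 (a local min of the u-part); v converges to 3. The iterate converges to (4, 3).

(4, 3)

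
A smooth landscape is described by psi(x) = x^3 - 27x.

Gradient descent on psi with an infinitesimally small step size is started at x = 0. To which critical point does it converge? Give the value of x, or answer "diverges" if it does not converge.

psi'(x) = 3(x - 3)(x + 3), so psi'(0) = -27.
Gradient descent moves in the -psi' direction, i.e. x is increasing.
The nearest critical point in that direction is x = 3, where psi'' = 18 > 0 (a local minimum). The iterate converges there.

3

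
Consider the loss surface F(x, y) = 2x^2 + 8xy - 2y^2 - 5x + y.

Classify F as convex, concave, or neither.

neither

F is quadratic, so its Hessian is the constant matrix H = [[4, 8], [8, -4]].
det(H) = -80, tr(H) = 0.
det(H) < 0, so H is indefinite: neither convex nor concave.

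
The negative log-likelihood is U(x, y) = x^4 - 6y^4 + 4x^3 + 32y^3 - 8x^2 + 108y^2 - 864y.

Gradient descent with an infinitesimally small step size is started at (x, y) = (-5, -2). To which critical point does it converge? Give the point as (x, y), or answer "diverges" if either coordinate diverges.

U is separable, so gradient descent decouples: x follows -∂U/∂x, y follows -∂U/∂y.
∂U/∂x = 4x(x - 1)(x + 4); at x=-5 this is -120, so x increases.
∂U/∂y = -24(y - 4)(y - 3)(y + 3); at y=-2 this is -720, so y increases.
x converges to its nearest critical value -4 (a local min of the x-part); y converges to 3. The iterate converges to (-4, 3).

(-4, 3)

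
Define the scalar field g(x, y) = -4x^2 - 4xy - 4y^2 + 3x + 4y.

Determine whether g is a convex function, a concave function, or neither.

concave

g is quadratic, so its Hessian is the constant matrix H = [[-8, -4], [-4, -8]].
det(H) = 48, tr(H) = -16.
det(H) > 0 and tr(H) < 0, so H is negative definite everywhere: concave.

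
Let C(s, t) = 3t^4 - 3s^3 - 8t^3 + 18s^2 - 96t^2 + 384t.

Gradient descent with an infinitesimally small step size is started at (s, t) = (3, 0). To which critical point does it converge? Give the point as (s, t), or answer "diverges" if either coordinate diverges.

C is separable, so gradient descent decouples: s follows -∂C/∂s, t follows -∂C/∂t.
∂C/∂s = -9s(s - 4); at s=3 this is 27, so s decreases.
∂C/∂t = 12(t - 4)(t - 2)(t + 4); at t=0 this is 384, so t decreases.
s converges to its nearest critical value 0 (a local min of the s-part); t converges to -4. The iterate converges to (0, -4).

(0, -4)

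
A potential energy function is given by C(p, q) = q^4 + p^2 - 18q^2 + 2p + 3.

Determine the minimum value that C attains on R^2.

C(p,q) separates as A(p) + B(q) + 3, so its minimum is min A + min B + 3.
A'(p) = 2p + 2 vanishes at p ∈ {-1}; B'(q) = 4q(q - 3)(q + 3) vanishes at q ∈ {-3, 0, 3}.
Local minima of A (where A''>0): A(-1)=-1. Local minima of B: B(-3)=-81, B(3)=-81.
So the global minimum of C is A(-1) + B(-3) + 3 = -1 − 81 + 3 = -79, attained at (-1, -3).

-79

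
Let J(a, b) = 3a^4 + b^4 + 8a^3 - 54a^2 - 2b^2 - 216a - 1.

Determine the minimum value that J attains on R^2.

J(a,b) separates as P(a) + Q(b) − 1, so its minimum is min P + min Q − 1.
P'(a) = 12(a - 3)(a + 2)(a + 3) vanishes at a ∈ {-3, -2, 3}; Q'(b) = 4b(b - 1)(b + 1) vanishes at b ∈ {-1, 0, 1}.
Local minima of P (where P''>0): P(-3)=189, P(3)=-675. Local minima of Q: Q(-1)=-1, Q(1)=-1.
So the global minimum of J is P(3) + Q(-1) − 1 = -675 − 1 − 1 = -677, attained at (3, -1).

-677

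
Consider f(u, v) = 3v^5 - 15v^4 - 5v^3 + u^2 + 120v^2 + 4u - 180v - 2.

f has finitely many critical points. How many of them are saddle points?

f separates as a function of u plus a function of v, so ∇f=0 decouples.
∂f/∂u = 2(u + 2) = 0 at u ∈ {-2}; ∂f/∂v = 15(v - 3)(v - 2)(v - 1)(v + 2) = 0 at v ∈ {-2, 1, 2, 3}.
The Hessian is diagonal: diag(f_uu, f_vv). Second derivatives: f_uu(-2)=2; f_vv(-2)=-900, f_vv(1)=90, f_vv(2)=-60, f_vv(3)=150.
Saddle points occur where the two diagonal entries have opposite signs: (-2, -2), (-2, 2). Count: 2.

2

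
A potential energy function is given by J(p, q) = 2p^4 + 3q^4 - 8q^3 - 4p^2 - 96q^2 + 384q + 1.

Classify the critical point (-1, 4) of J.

local minimum

The mixed partial ∂²J/∂p∂q is 0, so the Hessian at any point is diag(J_pp, J_qq) = diag(8(3p^2 - 1), 12(3q^2 - 4q - 16)).
At (-1, 4): H = diag(16, 192).
Both eigenvalues are positive, so H is positive definite: a local minimum.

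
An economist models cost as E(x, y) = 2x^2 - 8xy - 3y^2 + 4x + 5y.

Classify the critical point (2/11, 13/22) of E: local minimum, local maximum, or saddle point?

The Hessian of E is constant: H = [[4, -8], [-8, -6]].
det(H) = 4·(-6) − (-8)² = -88.
Since det(H) < 0, H is indefinite and the critical point is a saddle point.

saddle point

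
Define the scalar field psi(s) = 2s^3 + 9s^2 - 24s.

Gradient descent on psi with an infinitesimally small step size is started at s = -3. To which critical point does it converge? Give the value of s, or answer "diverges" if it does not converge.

psi'(s) = 6(s - 1)(s + 4), so psi'(-3) = -24.
Gradient descent moves in the -psi' direction, i.e. s is increasing.
The nearest critical point in that direction is s = 1, where psi'' = 30 > 0 (a local minimum). The iterate converges there.

1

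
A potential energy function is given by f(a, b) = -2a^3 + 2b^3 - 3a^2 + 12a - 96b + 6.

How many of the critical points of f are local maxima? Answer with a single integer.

1

f separates as a function of a plus a function of b, so ∇f=0 decouples.
∂f/∂a = -6(a - 1)(a + 2) = 0 at a ∈ {-2, 1}; ∂f/∂b = 6(b - 4)(b + 4) = 0 at b ∈ {-4, 4}.
The Hessian is diagonal: diag(f_aa, f_bb). Second derivatives: f_aa(-2)=18, f_aa(1)=-18; f_bb(-4)=-48, f_bb(4)=48.
Local maxima occur where both diagonal entries negative: (1, -4). Count: 1.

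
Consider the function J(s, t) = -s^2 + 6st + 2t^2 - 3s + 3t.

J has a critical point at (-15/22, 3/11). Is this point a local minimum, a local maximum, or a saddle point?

The Hessian of J is constant: H = [[-2, 6], [6, 4]].
det(H) = (-2)·4 − 6² = -44.
Since det(H) < 0, H is indefinite and the critical point is a saddle point.

saddle point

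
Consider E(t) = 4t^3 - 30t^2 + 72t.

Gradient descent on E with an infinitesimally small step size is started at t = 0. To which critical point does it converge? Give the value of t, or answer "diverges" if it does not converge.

diverges

E'(t) = 12(t - 3)(t - 2), so E'(0) = 72.
Gradient descent moves in the -E' direction, i.e. t is decreasing.
There is no critical point below t=0, and E' keeps the same sign, so the iterate runs off to −∞.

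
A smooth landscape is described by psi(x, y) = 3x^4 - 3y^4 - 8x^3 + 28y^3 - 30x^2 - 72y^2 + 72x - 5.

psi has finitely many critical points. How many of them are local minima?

psi separates as a function of x plus a function of y, so ∇psi=0 decouples.
∂psi/∂x = 12(x - 3)(x - 1)(x + 2) = 0 at x ∈ {-2, 1, 3}; ∂psi/∂y = -12y(y - 4)(y - 3) = 0 at y ∈ {0, 3, 4}.
The Hessian is diagonal: diag(psi_xx, psi_yy). Second derivatives: psi_xx(-2)=180, psi_xx(1)=-72, psi_xx(3)=120; psi_yy(0)=-144, psi_yy(3)=36, psi_yy(4)=-48.
Local minima occur where both diagonal entries positive: (-2, 3), (3, 3). Count: 2.

2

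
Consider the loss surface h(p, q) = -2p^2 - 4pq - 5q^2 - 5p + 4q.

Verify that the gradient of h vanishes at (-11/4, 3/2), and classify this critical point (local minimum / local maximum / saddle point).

∇h = (-4p - 4q - 5, -4p - 10q + 4); substituting (-11/4, 3/2) gives ∇h = (0, 0), so (-11/4, 3/2) is indeed a critical point.
The Hessian of h is constant: H = [[-4, -4], [-4, -10]].
det(H) = (-4)·(-10) − (-4)² = 24.
det(H) > 0 and tr(H) = -14 < 0, so H is negative definite and the point is a local maximum.

local maximum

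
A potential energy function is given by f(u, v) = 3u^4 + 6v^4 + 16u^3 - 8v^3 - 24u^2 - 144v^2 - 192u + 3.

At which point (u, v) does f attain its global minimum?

(2, 4)

f(u,v) separates as P(u) + Q(v) + 3, so its minimum is min P + min Q + 3.
P'(u) = 12(u - 2)(u + 2)(u + 4) vanishes at u ∈ {-4, -2, 2}; Q'(v) = 24v(v - 4)(v + 3) vanishes at v ∈ {-3, 0, 4}.
Local minima of P (where P''>0): P(-4)=128, P(2)=-304. Local minima of Q: Q(-3)=-594, Q(4)=-1280.
So the global minimum of f is P(2) + Q(4) + 3 = -304 − 1280 + 3 = -1581, attained at (2, 4).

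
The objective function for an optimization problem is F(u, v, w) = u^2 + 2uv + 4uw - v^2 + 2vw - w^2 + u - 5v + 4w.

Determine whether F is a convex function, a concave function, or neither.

neither

F is quadratic, so its Hessian is the constant matrix H = [[2, 2, 4], [2, -2, 2], [4, 2, -2]].
Leading principal minors: 2, -8, 72.
Neither pattern holds ⇒ H is indefinite ⇒ neither convex nor concave.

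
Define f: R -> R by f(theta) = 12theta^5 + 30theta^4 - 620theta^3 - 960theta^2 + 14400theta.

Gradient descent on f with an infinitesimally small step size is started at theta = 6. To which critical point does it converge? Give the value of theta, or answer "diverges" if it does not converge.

f'(theta) = 60(theta - 4)(theta - 3)(theta + 4)(theta + 5), so f'(6) = 39600.
Gradient descent moves in the -f' direction, i.e. theta is decreasing.
The nearest critical point in that direction is theta = 4, where f'' = 4320 > 0 (a local minimum). The iterate converges there.

4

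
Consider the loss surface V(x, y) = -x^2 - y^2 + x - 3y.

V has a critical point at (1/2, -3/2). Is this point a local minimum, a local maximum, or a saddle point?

The Hessian of V is constant: H = [[-2, 0], [0, -2]].
det(H) = (-2)·(-2) − 0² = 4.
det(H) > 0 and tr(H) = -4 < 0, so H is negative definite and the point is a local maximum.

local maximum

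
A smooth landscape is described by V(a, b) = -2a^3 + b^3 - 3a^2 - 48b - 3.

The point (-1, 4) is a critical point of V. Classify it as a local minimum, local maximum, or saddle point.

local minimum

The mixed partial ∂²V/∂a∂b is 0, so the Hessian at any point is diag(V_aa, V_bb) = diag(-6(2a + 1), 6b).
At (-1, 4): H = diag(6, 24).
Both eigenvalues are positive, so H is positive definite: a local minimum.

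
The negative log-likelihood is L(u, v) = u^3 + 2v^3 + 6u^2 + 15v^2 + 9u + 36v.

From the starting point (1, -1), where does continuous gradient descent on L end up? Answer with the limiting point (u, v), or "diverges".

(-1, -2)

L is separable, so gradient descent decouples: u follows -∂L/∂u, v follows -∂L/∂v.
∂L/∂u = 3(u + 1)(u + 3); at u=1 this is 24, so u decreases.
∂L/∂v = 6(v + 2)(v + 3); at v=-1 this is 12, so v decreases.
u converges to its nearest critical value -1 (a local min of the u-part); v converges to -2. The iterate converges to (-1, -2).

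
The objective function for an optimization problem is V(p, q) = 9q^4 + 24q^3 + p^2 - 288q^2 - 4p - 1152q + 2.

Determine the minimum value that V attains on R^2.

-5378

V(p,q) separates as A(p) + B(q) + 2, so its minimum is min A + min B + 2.
A'(p) = 2p - 4 vanishes at p ∈ {2}; B'(q) = 36(q - 4)(q + 2)(q + 4) vanishes at q ∈ {-4, -2, 4}.
Local minima of A (where A''>0): A(2)=-4. Local minima of B: B(-4)=768, B(4)=-5376.
So the global minimum of V is A(2) + B(4) + 2 = -4 − 5376 + 2 = -5378, attained at (2, 4).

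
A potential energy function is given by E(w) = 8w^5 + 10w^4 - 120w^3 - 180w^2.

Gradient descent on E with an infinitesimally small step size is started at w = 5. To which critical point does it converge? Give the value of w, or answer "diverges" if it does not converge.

3

E'(w) = 40w(w - 3)(w + 1)(w + 3), so E'(5) = 19200.
Gradient descent moves in the -E' direction, i.e. w is decreasing.
The nearest critical point in that direction is w = 3, where E'' = 2880 > 0 (a local minimum). The iterate converges there.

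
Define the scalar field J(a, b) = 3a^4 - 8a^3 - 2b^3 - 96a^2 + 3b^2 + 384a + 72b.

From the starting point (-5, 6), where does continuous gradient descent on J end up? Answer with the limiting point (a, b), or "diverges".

diverges

J is separable, so gradient descent decouples: a follows -∂J/∂a, b follows -∂J/∂b.
∂J/∂a = 12(a - 4)(a - 2)(a + 4); at a=-5 this is -756, so a increases.
∂J/∂b = -6(b - 4)(b + 3); at b=6 this is -108, so b increases.
The b-coordinate has no critical point in that direction and runs off to infinity.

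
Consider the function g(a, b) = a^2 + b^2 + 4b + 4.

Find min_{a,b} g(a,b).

0

g(a,b) separates as P(a) + Q(b) + 4, so its minimum is min P + min Q + 4.
P'(a) = 2a vanishes at a ∈ {0}; Q'(b) = 2b + 4 vanishes at b ∈ {-2}.
Local minima of P (where P''>0): P(0)=0. Local minima of Q: Q(-2)=-4.
So the global minimum of g is P(0) + Q(-2) + 4 = 0 − 4 + 4 = 0, attained at (0, -2).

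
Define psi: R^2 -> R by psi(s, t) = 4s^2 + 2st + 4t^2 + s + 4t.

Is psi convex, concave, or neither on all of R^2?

convex

psi is quadratic, so its Hessian is the constant matrix H = [[8, 2], [2, 8]].
det(H) = 60, tr(H) = 16.
det(H) > 0 and tr(H) > 0, so H is positive definite everywhere: convex.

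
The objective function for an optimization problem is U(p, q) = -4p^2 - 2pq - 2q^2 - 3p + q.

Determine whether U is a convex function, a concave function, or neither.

U is quadratic, so its Hessian is the constant matrix H = [[-8, -2], [-2, -4]].
det(H) = 28, tr(H) = -12.
det(H) > 0 and tr(H) < 0, so H is negative definite everywhere: concave.

concave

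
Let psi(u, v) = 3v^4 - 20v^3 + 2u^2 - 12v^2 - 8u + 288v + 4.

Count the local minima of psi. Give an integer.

psi separates as a function of u plus a function of v, so ∇psi=0 decouples.
∂psi/∂u = 4(u - 2) = 0 at u ∈ {2}; ∂psi/∂v = 12(v - 4)(v - 3)(v + 2) = 0 at v ∈ {-2, 3, 4}.
The Hessian is diagonal: diag(psi_uu, psi_vv). Second derivatives: psi_uu(2)=4; psi_vv(-2)=360, psi_vv(3)=-60, psi_vv(4)=72.
Local minima occur where both diagonal entries positive: (2, -2), (2, 4). Count: 2.

2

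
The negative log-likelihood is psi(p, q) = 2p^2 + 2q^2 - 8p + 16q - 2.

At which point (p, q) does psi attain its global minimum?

psi(p,q) separates as A(p) + B(q) − 2, so its minimum is min A + min B − 2.
A'(p) = 4p - 8 vanishes at p ∈ {2}; B'(q) = 4q + 16 vanishes at q ∈ {-4}.
Local minima of A (where A''>0): A(2)=-8. Local minima of B: B(-4)=-32.
So the global minimum of psi is A(2) + B(-4) − 2 = -8 − 32 − 2 = -42, attained at (2, -4).

(2, -4)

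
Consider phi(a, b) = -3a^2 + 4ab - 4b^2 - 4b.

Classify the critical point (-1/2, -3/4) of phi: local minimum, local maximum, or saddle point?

The Hessian of phi is constant: H = [[-6, 4], [4, -8]].
det(H) = (-6)·(-8) − 4² = 32.
det(H) > 0 and tr(H) = -14 < 0, so H is negative definite and the point is a local maximum.

local maximum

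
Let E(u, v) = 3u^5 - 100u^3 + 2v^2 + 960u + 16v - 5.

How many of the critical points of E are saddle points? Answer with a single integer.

E separates as a function of u plus a function of v, so ∇E=0 decouples.
∂E/∂u = 15(u - 4)(u - 2)(u + 2)(u + 4) = 0 at u ∈ {-4, -2, 2, 4}; ∂E/∂v = 4(v + 4) = 0 at v ∈ {-4}.
The Hessian is diagonal: diag(E_uu, E_vv). Second derivatives: E_uu(-4)=-1440, E_uu(-2)=720, E_uu(2)=-720, E_uu(4)=1440; E_vv(-4)=4.
Saddle points occur where the two diagonal entries have opposite signs: (-4, -4), (2, -4). Count: 2.

2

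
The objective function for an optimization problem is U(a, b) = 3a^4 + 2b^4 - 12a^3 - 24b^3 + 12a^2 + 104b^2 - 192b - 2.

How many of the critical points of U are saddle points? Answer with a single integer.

4

U separates as a function of a plus a function of b, so ∇U=0 decouples.
∂U/∂a = 12a(a - 2)(a - 1) = 0 at a ∈ {0, 1, 2}; ∂U/∂b = 8(b - 4)(b - 3)(b - 2) = 0 at b ∈ {2, 3, 4}.
The Hessian is diagonal: diag(U_aa, U_bb). Second derivatives: U_aa(0)=24, U_aa(1)=-12, U_aa(2)=24; U_bb(2)=16, U_bb(3)=-8, U_bb(4)=16.
Saddle points occur where the two diagonal entries have opposite signs: (0, 3), (1, 2), (1, 4), (2, 3). Count: 4.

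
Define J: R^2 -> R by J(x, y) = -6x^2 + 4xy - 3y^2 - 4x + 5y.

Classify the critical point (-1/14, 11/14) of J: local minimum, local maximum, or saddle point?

local maximum

The Hessian of J is constant: H = [[-12, 4], [4, -6]].
det(H) = (-12)·(-6) − 4² = 56.
det(H) > 0 and tr(H) = -18 < 0, so H is negative definite and the point is a local maximum.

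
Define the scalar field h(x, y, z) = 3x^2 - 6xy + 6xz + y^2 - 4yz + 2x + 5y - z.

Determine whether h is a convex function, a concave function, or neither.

h is quadratic, so its Hessian is the constant matrix H = [[6, -6, 6], [-6, 2, -4], [6, -4, 0]].
Leading principal minors: 6, -24, 120.
Neither pattern holds ⇒ H is indefinite ⇒ neither convex nor concave.

neither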